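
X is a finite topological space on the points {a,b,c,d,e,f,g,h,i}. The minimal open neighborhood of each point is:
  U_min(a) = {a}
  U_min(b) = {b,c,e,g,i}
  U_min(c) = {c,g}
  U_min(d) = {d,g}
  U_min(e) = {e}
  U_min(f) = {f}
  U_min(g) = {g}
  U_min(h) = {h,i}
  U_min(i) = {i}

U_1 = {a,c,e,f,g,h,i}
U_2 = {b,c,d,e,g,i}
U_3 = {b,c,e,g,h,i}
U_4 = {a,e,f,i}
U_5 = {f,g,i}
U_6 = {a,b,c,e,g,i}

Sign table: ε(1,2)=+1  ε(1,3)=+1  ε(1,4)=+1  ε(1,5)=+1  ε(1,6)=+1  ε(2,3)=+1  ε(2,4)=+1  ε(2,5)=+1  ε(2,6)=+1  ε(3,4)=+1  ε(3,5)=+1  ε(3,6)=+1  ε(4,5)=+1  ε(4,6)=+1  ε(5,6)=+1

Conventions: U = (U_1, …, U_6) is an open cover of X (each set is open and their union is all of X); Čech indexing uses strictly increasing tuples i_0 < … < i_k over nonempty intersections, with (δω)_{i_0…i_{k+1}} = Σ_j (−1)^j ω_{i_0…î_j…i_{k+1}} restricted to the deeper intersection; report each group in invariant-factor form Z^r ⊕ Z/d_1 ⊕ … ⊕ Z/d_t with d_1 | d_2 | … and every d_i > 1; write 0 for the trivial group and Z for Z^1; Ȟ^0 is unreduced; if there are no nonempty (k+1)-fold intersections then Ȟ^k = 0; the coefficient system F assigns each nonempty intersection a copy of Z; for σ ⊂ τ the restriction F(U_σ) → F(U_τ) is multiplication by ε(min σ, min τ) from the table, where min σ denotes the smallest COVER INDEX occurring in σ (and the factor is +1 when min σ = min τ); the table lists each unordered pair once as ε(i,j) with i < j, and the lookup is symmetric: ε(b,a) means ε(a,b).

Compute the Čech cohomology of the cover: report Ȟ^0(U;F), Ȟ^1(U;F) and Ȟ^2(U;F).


Ȟ^0(U;F) ≅ Z, Ȟ^1(U;F) ≅ 0, Ȟ^2(U;F) ≅ 0

nonempty overlaps:
  U12={c,e,g,i} U13={c,e,g,h,i} U14={a,e,f,i} U15={f,g,i} U16={a,c,e,g,i} U23={b,c,e,g,i} U24={e,i} U25={g,i} U26={b,c,e,g,i} U34={e,i} U35={g,i} U36={b,c,e,g,i} U45={f,i} U46={a,e,i} U56={g,i}
  U123={c,e,g,i} U124={e,i} U125={g,i} U126={c,e,g,i} U134={e,i} U135={g,i} U136={c,e,g,i} U145={f,i} U146={a,e,i} U156={g,i} U234={e,i} U235={g,i} U236={b,c,e,g,i} U245={i} U246={e,i} U256={g,i} U345={i} U346={e,i} U356={g,i} U456={i}
  U1234={e,i} U1235={g,i} U1236={c,e,g,i} U1245={i} U1246={e,i} U1256={g,i} U1345={i} U1346={e,i} U1356={g,i} U1456={i} U2345={i} U2346={e,i} U2356={g,i} U2456={i} U3456={i}
  U12345={i} U12346={e,i} U12356={g,i} U12456={i} U13456={i} U23456={i}
  U123456={i}
C dims 6,15,20,15; δ0: rk 5, SNF 1^5; δ1: rk 10, SNF 1^10; δ2: rk 10, SNF 1^10
degree 0: 6−5−0 = 1 → Ȟ^0 ≅ Z
degree 1: 15−10−5 = 0 → Ȟ^1 ≅ 0
degree 2: 20−10−10 = 0 → Ȟ^2 ≅ 0


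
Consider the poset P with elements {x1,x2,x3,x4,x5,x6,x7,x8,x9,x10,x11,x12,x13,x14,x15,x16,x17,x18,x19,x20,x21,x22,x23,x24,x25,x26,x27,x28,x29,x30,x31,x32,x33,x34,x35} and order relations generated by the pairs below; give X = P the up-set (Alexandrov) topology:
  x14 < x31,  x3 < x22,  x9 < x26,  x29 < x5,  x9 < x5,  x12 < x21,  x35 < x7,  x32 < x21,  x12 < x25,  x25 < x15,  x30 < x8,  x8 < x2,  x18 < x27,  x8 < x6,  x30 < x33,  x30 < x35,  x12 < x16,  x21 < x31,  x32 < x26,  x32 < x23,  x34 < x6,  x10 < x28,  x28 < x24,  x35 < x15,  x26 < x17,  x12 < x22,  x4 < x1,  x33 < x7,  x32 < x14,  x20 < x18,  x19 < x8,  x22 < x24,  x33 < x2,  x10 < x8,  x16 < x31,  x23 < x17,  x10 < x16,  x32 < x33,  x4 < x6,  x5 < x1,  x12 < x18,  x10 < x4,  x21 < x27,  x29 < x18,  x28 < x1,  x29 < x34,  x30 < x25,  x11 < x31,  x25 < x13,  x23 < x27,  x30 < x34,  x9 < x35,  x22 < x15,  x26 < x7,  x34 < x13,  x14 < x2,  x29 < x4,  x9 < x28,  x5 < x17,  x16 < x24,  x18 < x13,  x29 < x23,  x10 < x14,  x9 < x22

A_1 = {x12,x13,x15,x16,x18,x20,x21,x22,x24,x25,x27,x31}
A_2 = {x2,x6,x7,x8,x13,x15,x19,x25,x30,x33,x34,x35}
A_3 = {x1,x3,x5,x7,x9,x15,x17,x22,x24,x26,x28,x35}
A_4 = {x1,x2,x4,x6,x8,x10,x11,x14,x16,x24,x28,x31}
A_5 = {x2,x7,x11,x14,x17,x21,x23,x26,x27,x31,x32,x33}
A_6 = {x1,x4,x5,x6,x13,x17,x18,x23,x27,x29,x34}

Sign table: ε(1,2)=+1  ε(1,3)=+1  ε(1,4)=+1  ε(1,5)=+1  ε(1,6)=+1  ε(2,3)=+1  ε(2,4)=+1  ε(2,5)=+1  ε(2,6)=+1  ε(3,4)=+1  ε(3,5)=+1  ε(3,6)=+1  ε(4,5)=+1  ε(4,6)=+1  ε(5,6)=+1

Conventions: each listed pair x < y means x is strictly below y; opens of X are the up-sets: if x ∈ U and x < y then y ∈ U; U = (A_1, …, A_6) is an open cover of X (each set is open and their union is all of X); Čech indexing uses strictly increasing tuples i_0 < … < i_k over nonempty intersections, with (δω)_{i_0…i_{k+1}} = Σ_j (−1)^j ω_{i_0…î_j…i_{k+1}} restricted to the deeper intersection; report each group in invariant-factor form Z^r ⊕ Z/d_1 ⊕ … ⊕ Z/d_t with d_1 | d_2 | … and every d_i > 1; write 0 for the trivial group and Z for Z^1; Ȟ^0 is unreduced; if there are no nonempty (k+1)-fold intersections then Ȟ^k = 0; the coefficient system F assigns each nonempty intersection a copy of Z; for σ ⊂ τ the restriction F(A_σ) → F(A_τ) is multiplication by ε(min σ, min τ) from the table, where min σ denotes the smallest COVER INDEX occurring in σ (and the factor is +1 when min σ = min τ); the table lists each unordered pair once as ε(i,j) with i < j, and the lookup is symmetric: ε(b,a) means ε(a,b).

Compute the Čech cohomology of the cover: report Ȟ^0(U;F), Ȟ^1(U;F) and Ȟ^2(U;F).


cover nerve:
  A12={x13,x15,x25} A13={x15,x22,x24} A14={x16,x24,x31} A15={x21,x27,x31} A16={x13,x18,x27} A23={x7,x15,x35} A24={x2,x6,x8} A25={x2,x7,x33} A26={x6,x13,x34} A34={x1,x24,x28} A35={x7,x17,x26} A36={x1,x5,x17} A45={x2,x11,x14,x31} A46={x1,x4,x6} A56={x17,x23,x27}
  A123={x15} A126={x13} A134={x24} A145={x31} A156={x27} A235={x7} A245={x2} A246={x6} A346={x1} A356={x17}
C dims 6,15,10; δ0: rk 5, SNF 1^5; δ1: rk 10, SNF 1^9·2
Ȟ^0: (6−5)−0=1 ⇒ Z
Ȟ^1: (15−10)−5=0 ⇒ 0
Ȟ^2: (10−0)−10=0 plus torsion [2] ⇒ Z/2

Ȟ^0 = Z,  Ȟ^1 = 0,  Ȟ^2 = Z/2


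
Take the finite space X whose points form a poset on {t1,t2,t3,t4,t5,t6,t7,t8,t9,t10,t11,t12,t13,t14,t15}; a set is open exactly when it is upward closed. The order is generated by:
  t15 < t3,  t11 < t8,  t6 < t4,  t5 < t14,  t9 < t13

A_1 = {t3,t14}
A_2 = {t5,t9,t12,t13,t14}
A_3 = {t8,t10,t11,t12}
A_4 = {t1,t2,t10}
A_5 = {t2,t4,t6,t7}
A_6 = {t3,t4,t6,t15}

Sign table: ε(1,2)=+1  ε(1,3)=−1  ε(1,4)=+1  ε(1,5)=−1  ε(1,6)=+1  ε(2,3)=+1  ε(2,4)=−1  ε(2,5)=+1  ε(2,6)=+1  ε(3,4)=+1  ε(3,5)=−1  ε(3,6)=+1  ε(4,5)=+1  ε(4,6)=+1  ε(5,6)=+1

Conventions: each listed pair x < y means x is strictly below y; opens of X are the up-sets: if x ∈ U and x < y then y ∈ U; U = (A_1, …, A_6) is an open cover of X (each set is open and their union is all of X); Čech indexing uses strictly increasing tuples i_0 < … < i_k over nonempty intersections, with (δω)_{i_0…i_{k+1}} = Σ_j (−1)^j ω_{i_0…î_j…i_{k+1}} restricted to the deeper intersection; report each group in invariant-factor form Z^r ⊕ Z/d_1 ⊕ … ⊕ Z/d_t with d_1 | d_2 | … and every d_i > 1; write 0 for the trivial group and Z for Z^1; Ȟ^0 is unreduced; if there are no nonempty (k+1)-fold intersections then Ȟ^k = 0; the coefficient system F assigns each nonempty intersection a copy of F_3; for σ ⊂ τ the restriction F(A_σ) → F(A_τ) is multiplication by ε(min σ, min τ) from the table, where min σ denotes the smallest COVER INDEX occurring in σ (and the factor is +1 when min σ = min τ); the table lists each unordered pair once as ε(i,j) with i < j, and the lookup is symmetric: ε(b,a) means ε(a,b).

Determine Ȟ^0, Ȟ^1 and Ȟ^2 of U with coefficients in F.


nonempty overlaps:
  A12={t14} A16={t3} A23={t12} A34={t10} A45={t2} A56={t4,t6}
C dims 6,6; δ0: rk_F3 5
degree 0: 6−5−0 = 1 → Ȟ^0 ≅ Z/3
degree 1: 6−0−5 = 1 → Ȟ^1 ≅ Z/3
degree 2: 0−0−0 = 0 → Ȟ^2 ≅ 0

Ȟ^0(U;F) ≅ Z/3,  Ȟ^1(U;F) ≅ Z/3,  Ȟ^2(U;F) ≅ 0


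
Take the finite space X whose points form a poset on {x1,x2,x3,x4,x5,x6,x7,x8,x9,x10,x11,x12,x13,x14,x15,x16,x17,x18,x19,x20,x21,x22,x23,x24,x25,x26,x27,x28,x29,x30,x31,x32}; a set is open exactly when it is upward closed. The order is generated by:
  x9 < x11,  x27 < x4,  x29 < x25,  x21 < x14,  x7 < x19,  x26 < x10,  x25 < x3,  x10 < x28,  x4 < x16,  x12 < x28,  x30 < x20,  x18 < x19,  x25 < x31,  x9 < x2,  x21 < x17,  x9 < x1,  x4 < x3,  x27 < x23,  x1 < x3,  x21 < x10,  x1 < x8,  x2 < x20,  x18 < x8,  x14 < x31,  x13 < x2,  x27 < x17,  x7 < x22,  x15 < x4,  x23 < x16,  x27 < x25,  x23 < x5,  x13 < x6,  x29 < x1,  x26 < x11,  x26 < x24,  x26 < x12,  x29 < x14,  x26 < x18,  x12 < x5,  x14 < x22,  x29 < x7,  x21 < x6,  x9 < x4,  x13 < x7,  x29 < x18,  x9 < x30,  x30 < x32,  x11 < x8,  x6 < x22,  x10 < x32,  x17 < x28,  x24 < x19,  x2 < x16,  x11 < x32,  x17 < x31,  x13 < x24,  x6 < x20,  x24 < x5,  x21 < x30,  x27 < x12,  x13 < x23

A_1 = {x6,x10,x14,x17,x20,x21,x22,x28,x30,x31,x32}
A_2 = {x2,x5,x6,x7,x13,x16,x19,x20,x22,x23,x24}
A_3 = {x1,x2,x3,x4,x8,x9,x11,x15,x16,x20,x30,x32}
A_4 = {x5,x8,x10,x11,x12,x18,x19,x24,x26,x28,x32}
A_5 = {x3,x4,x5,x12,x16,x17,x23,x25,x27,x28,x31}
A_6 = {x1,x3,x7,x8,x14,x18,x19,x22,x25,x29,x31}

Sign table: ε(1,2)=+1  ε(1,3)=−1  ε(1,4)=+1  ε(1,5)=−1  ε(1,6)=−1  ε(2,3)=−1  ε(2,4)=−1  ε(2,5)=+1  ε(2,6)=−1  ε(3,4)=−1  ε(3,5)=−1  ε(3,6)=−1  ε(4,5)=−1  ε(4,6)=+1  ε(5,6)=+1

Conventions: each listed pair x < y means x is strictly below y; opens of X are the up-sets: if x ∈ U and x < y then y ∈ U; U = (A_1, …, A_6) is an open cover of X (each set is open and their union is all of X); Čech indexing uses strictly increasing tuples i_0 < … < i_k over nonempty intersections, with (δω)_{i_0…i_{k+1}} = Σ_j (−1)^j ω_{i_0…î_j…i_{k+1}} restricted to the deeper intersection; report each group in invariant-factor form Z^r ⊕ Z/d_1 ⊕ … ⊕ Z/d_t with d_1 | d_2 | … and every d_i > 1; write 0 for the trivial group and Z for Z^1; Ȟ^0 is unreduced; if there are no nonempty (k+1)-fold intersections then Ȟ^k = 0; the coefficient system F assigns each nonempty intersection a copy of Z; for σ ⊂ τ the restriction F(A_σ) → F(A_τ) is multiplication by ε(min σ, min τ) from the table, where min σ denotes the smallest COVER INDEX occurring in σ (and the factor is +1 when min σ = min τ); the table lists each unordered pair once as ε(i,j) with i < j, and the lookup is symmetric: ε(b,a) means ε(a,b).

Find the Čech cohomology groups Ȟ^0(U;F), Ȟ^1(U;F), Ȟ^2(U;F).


nerve of the cover:
  A12={x6,x20,x22} A13={x20,x30,x32} A14={x10,x28,x32} A15={x17,x28,x31} A16={x14,x22,x31} A23={x2,x16,x20} A24={x5,x19,x24} A25={x5,x16,x23} A26={x7,x19,x22} A34={x8,x11,x32} A35={x3,x4,x16} A36={x1,x3,x8} A45={x5,x12,x28} A46={x8,x18,x19} A56={x3,x25,x31}
  A123={x20} A126={x22} A134={x32} A145={x28} A156={x31} A235={x16} A245={x5} A246={x19} A346={x8} A356={x3}
C dims 6,15,10; δ0: rk 6, SNF 1^5·2; δ1: rk 9, SNF 1^9
Ȟ^0 = (6 − 6) − 0 = 0, so Ȟ^0 ≅ 0
Ȟ^1 = (15 − 9) − 6 = 0 plus torsion [2], so Ȟ^1 ≅ Z/2
Ȟ^2 = (10 − 0) − 9 = 1, so Ȟ^2 ≅ Z

Ȟ^0 ≅ 0, Ȟ^1 ≅ Z/2, Ȟ^2 ≅ Z


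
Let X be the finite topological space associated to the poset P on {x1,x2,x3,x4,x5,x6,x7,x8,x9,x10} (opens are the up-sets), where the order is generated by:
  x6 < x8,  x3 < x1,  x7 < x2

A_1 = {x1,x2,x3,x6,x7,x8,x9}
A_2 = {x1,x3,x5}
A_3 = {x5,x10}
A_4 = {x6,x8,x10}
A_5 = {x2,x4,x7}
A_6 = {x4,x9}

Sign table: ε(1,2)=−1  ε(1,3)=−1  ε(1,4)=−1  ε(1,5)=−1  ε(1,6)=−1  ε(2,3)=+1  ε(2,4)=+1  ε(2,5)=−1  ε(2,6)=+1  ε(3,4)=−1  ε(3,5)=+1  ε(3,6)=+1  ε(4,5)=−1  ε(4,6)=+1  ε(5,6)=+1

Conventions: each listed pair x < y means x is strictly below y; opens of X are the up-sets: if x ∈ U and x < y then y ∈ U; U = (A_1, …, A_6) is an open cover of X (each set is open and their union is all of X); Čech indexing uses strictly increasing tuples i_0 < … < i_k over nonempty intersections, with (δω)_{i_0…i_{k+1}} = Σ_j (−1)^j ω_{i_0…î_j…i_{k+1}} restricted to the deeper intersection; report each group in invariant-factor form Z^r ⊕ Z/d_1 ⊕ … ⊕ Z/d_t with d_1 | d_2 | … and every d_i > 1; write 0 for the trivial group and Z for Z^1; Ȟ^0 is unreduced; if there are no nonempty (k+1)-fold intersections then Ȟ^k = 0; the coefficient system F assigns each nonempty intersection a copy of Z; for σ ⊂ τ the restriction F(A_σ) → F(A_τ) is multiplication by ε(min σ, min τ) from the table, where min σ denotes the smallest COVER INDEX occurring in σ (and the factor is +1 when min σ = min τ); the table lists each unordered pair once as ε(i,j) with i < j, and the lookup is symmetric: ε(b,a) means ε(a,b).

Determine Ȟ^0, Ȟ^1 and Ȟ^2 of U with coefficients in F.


nonempty intersections:
  A12={x1,x3} A14={x6,x8} A15={x2,x7} A16={x9} A23={x5} A34={x10} A56={x4}
C dims 6,7; δ0: rk 6, SNF 1^5·2
Ȟ^0: (6−6)−0=0 ⇒ 0
Ȟ^1: (7−0)−6=1 plus torsion [2] ⇒ Z ⊕ Z/2
Ȟ^2: (0−0)−0=0 ⇒ 0

Ȟ^0 ≅ 0, Ȟ^1 ≅ Z ⊕ Z/2 and Ȟ^2 ≅ 0


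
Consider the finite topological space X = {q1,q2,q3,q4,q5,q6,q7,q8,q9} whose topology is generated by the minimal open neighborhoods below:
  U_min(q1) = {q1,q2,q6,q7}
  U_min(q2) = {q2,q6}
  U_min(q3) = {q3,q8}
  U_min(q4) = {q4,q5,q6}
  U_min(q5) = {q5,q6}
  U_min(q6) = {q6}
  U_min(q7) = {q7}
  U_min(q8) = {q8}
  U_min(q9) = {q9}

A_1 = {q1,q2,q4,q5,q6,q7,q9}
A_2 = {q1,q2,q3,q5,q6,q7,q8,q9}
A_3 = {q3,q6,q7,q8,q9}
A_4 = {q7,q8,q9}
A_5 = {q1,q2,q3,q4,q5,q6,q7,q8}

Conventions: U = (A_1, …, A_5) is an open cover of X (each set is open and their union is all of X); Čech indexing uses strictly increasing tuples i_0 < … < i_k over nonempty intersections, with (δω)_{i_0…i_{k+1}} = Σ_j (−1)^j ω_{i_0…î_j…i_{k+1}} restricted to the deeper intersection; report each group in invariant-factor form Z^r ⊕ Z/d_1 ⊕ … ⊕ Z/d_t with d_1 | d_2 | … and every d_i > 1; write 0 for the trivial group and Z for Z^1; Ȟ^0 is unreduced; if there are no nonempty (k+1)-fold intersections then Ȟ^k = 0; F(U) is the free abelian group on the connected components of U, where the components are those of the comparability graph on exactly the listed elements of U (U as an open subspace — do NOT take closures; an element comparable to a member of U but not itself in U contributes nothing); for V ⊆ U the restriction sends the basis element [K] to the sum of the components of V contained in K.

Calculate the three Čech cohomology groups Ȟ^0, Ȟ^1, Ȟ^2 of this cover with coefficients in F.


intersection data:
  A12={q1,q2,q5,q6,q7,q9} A13={q6,q7,q9} A14={q7,q9} A15={q1,q2,q4,q5,q6,q7} A23={q3,q6,q7,q8,q9} A24={q7,q8,q9} A25={q1,q2,q3,q5,q6,q7,q8} A34={q7,q8,q9} A35={q3,q6,q7,q8} A45={q7,q8}
  A123={q6,q7,q9} A124={q7,q9} A125={q1,q2,q5,q6,q7} A134={q7,q9} A135={q6,q7} A145={q7} A234={q7,q8,q9} A235={q3,q6,q7,q8} A245={q7,q8} A345={q7,q8}
  A1234={q7,q9} A1235={q6,q7} A1245={q7} A1345={q7} A2345={q7,q8}
  A12345={q7}
components per intersection:
  A1: {q1,q2,q4,q5,q6,q7} {q9}
  A2: {q1,q2,q5,q6,q7} {q3,q8} {q9}
  A3: {q3,q8} {q6} {q7} {q9}
  A4: {q7} {q8} {q9}
  A5: {q1,q2,q4,q5,q6,q7} {q3,q8}
  A12: {q1,q2,q5,q6,q7} {q9}
  A13: {q6} {q7} {q9}
  A14: {q7} {q9}
  A15: {q1,q2,q4,q5,q6,q7}
  A23: {q3,q8} {q6} {q7} {q9}
  A24: {q7} {q8} {q9}
  A25: {q1,q2,q5,q6,q7} {q3,q8}
  A34: {q7} {q8} {q9}
  A35: {q3,q8} {q6} {q7}
  A45: {q7} {q8}
  A123: {q6} {q7} {q9}
  A124: {q7} {q9}
  A125: {q1,q2,q5,q6,q7}
  A134: {q7} {q9}
  A135: {q6} {q7}
  A145: {q7}
  A234: {q7} {q8} {q9}
  A235: {q3,q8} {q6} {q7}
  A245: {q7} {q8}
  A345: {q7} {q8}
  A1234: {q7} {q9}
  A1235: {q6} {q7}
  A1245: {q7}
  A1345: {q7}
  A2345: {q7} {q8}
  A12345: {q7}
C dims 14,25,21,8; δ0: rk 11, SNF 1^11; δ1: rk 14, SNF 1^14; δ2: rk 7, SNF 1^7
Ȟ^0 = (14 − 11) − 0 = 3, so Ȟ^0 ≅ Z^3
Ȟ^1 = (25 − 14) − 11 = 0, so Ȟ^1 ≅ 0
Ȟ^2 = (21 − 7) − 14 = 0, so Ȟ^2 ≅ 0

Ȟ^0 ≅ Z^3; Ȟ^1 ≅ 0; Ȟ^2 ≅ 0


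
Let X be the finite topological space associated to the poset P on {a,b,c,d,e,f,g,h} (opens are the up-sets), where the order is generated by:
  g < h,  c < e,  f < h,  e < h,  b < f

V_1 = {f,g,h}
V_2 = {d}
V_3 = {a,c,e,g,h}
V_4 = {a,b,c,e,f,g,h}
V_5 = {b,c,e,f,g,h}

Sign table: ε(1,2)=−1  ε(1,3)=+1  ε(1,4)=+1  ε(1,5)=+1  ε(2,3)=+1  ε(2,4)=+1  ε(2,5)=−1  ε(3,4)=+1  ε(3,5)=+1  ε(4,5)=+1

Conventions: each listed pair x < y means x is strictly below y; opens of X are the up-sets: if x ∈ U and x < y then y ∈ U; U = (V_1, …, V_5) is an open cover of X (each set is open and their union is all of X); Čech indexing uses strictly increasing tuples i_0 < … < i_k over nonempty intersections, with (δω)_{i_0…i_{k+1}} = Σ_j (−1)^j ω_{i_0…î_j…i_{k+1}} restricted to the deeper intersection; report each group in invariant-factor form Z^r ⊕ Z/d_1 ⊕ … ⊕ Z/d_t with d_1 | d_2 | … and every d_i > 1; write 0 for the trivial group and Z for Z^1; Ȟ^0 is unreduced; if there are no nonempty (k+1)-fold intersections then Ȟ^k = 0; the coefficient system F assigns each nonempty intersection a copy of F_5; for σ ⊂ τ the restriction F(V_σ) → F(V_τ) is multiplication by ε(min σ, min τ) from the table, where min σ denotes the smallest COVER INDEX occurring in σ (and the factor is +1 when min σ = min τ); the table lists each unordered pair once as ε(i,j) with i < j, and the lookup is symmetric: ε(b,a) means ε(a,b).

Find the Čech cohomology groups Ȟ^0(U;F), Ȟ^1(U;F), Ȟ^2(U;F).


nonempty intersections:
  V13={g,h} V14={f,g,h} V15={f,g,h} V34={a,c,e,g,h} V35={c,e,g,h} V45={b,c,e,f,g,h}
  V134={g,h} V135={g,h} V145={f,g,h} V345={c,e,g,h}
  V1345={g,h}
C dims 5,6,4,1; δ0: rk_F5 3; δ1: rk_F5 3; δ2: rk_F5 1
Ȟ^0: (5−3)−0=2 ⇒ Z/5 ⊕ Z/5
Ȟ^1: (6−3)−3=0 ⇒ 0
Ȟ^2: (4−1)−3=0 ⇒ 0

Ȟ^0 = Z/5 ⊕ Z/5, Ȟ^1 = 0 and Ȟ^2 = 0


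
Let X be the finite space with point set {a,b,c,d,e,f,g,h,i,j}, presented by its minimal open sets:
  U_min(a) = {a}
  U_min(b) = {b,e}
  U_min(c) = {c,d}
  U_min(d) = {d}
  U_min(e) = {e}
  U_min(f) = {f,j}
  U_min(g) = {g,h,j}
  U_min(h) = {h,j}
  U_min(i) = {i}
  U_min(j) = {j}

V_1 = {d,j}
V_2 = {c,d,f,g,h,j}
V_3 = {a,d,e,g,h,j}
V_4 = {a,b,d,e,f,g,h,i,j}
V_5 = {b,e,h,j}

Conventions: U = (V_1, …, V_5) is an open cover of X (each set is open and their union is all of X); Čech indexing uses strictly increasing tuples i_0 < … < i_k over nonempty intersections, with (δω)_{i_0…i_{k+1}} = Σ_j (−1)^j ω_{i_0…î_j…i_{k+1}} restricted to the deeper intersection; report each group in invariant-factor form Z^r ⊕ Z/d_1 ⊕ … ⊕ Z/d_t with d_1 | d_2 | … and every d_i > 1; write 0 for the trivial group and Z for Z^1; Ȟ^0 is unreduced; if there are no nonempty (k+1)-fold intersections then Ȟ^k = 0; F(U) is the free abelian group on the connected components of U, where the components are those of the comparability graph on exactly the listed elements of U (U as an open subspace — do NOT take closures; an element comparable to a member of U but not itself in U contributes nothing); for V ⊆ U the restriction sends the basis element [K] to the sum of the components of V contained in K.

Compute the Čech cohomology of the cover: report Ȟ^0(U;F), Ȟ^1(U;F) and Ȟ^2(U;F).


nonempty intersections:
  V12={d,j} V13={d,j} V14={d,j} V15={j} V23={d,g,h,j} V24={d,f,g,h,j} V25={h,j} V34={a,d,e,g,h,j} V35={e,h,j} V45={b,e,h,j}
  V123={d,j} V124={d,j} V125={j} V134={d,j} V135={j} V145={j} V234={d,g,h,j} V235={h,j} V245={h,j} V345={e,h,j}
  V1234={d,j} V1235={j} V1245={j} V1345={j} V2345={h,j}
  V12345={j}
components per intersection:
  V1: {d} {j}
  V2: {c,d} {f,g,h,j}
  V3: {a} {d} {e} {g,h,j}
  V4: {a} {b,e} {d} {f,g,h,j} {i}
  V5: {b,e} {h,j}
  V12: {d} {j}
  V13: {d} {j}
  V14: {d} {j}
  V15: {j}
  V23: {d} {g,h,j}
  V24: {d} {f,g,h,j}
  V25: {h,j}
  V34: {a} {d} {e} {g,h,j}
  V35: {e} {h,j}
  V45: {b,e} {h,j}
  V123: {d} {j}
  V124: {d} {j}
  V125: {j}
  V134: {d} {j}
  V135: {j}
  V145: {j}
  V234: {d} {g,h,j}
  V235: {h,j}
  V245: {h,j}
  V345: {e} {h,j}
  V1234: {d} {j}
  V1235: {j}
  V1245: {j}
  V1345: {j}
  V2345: {h,j}
  V12345: {j}
C dims 15,20,15,6; δ0: rk 10, SNF 1^10; δ1: rk 10, SNF 1^10; δ2: rk 5, SNF 1^5
Ȟ^0: (15−10)−0=5 ⇒ Z^5
Ȟ^1: (20−10)−10=0 ⇒ 0
Ȟ^2: (15−5)−10=0 ⇒ 0

Ȟ^0 ≅ Z^5, Ȟ^1 ≅ 0, Ȟ^2 ≅ 0


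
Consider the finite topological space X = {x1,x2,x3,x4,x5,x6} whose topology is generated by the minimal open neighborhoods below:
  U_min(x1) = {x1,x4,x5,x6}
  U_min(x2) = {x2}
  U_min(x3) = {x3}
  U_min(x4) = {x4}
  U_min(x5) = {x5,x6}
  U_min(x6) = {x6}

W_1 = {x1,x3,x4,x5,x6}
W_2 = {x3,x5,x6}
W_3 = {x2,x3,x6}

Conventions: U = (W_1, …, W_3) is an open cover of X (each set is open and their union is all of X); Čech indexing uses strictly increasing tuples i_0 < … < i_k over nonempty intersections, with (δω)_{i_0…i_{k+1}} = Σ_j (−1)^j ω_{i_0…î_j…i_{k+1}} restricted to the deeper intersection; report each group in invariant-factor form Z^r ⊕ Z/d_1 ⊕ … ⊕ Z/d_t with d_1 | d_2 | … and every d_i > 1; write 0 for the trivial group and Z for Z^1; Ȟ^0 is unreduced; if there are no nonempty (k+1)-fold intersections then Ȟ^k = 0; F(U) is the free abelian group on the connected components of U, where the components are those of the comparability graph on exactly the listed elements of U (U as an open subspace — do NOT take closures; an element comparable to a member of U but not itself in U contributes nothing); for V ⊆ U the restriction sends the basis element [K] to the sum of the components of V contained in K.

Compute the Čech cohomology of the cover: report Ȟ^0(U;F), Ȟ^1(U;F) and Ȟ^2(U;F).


Ȟ^0 = Z^3; Ȟ^1 = 0; Ȟ^2 = 0

cover nerve:
  W12={x3,x5,x6} W13={x3,x6} W23={x3,x6}
  W123={x3,x6}
components per intersection:
  W1: {x1,x4,x5,x6} {x3}
  W2: {x3} {x5,x6}
  W3: {x2} {x3} {x6}
  W12: {x3} {x5,x6}
  W13: {x3} {x6}
  W23: {x3} {x6}
  W123: {x3} {x6}
C dims 7,6,2; δ0: rk 4, SNF 1^4; δ1: rk 2, SNF 1^2
Ȟ^0: (7−4)−0=3 ⇒ Z^3
Ȟ^1: (6−2)−4=0 ⇒ 0
Ȟ^2: (2−0)−2=0 ⇒ 0


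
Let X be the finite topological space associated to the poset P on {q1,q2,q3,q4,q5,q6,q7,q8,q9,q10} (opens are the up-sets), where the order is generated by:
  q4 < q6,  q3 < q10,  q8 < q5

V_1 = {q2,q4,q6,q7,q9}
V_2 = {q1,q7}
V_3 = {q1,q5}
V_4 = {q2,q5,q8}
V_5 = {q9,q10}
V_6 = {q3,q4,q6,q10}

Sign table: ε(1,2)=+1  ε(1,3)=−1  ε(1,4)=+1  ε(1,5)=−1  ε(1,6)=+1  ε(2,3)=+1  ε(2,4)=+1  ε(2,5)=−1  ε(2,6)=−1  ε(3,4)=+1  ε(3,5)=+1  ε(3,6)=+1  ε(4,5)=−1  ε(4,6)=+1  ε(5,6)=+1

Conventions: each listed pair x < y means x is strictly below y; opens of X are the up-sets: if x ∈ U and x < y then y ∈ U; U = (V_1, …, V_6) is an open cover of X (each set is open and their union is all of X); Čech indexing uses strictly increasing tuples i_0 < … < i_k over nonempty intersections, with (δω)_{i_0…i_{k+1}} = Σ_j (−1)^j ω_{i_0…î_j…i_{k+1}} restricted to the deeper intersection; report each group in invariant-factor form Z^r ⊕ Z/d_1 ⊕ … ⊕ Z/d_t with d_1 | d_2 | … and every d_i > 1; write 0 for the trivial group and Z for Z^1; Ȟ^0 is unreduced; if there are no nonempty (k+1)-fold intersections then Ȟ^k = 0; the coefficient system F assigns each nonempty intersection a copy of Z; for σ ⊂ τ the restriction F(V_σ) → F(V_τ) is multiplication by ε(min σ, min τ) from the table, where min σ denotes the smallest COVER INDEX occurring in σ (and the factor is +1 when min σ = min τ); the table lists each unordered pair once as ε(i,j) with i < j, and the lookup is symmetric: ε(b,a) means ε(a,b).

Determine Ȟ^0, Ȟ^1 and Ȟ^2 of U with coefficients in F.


Ȟ^0 ≅ 0, Ȟ^1 ≅ Z ⊕ Z/2 and Ȟ^2 ≅ 0

nerve of the cover:
  V12={q7} V14={q2} V15={q9} V16={q4,q6} V23={q1} V34={q5} V56={q10}
C dims 6,7; δ0: rk 6, SNF 1^5·2
Ȟ^0 = (6 − 6) − 0 = 0, so Ȟ^0 ≅ 0
Ȟ^1 = (7 − 0) − 6 = 1 plus torsion [2], so Ȟ^1 ≅ Z ⊕ Z/2
Ȟ^2 = (0 − 0) − 0 = 0, so Ȟ^2 ≅ 0


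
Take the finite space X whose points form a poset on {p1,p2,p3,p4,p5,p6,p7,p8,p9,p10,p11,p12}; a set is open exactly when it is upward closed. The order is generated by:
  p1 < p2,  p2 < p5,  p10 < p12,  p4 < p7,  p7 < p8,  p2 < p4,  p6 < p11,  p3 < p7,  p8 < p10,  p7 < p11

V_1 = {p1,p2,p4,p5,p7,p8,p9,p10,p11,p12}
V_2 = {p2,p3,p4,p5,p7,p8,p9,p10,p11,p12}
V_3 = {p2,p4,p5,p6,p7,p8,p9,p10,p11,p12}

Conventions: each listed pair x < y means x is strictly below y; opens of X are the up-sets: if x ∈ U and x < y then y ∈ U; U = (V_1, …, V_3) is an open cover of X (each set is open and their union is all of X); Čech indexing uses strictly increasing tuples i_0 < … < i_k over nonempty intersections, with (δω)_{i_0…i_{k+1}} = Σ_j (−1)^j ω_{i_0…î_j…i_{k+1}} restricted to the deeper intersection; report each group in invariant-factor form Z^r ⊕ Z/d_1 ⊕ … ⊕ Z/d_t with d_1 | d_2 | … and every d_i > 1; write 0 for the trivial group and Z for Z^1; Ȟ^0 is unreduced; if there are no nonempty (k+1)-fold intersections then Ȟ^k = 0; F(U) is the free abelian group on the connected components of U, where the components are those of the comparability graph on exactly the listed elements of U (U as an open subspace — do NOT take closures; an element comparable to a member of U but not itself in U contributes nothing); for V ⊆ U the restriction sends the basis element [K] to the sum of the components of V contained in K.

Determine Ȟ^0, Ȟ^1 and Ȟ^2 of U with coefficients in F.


nerve simplices:
  V12={p2,p4,p5,p7,p8,p9,p10,p11,p12} V13={p2,p4,p5,p7,p8,p9,p10,p11,p12} V23={p2,p4,p5,p7,p8,p9,p10,p11,p12}
  V123={p2,p4,p5,p7,p8,p9,p10,p11,p12}
components per intersection:
  V1: {p1,p2,p4,p5,p7,p8,p10,p11,p12} {p9}
  V2: {p2,p3,p4,p5,p7,p8,p10,p11,p12} {p9}
  V3: {p2,p4,p5,p6,p7,p8,p10,p11,p12} {p9}
  V12: {p2,p4,p5,p7,p8,p10,p11,p12} {p9}
  V13: {p2,p4,p5,p7,p8,p10,p11,p12} {p9}
  V23: {p2,p4,p5,p7,p8,p10,p11,p12} {p9}
  V123: {p2,p4,p5,p7,p8,p10,p11,p12} {p9}
C dims 6,6,2; δ0: rk 4, SNF 1^4; δ1: rk 2, SNF 1^2
degree 0: 6−4−0 = 2 → Ȟ^0 ≅ Z^2
degree 1: 6−2−4 = 0 → Ȟ^1 ≅ 0
degree 2: 2−0−2 = 0 → Ȟ^2 ≅ 0

Ȟ^0 = Z^2; Ȟ^1 = 0; Ȟ^2 = 0


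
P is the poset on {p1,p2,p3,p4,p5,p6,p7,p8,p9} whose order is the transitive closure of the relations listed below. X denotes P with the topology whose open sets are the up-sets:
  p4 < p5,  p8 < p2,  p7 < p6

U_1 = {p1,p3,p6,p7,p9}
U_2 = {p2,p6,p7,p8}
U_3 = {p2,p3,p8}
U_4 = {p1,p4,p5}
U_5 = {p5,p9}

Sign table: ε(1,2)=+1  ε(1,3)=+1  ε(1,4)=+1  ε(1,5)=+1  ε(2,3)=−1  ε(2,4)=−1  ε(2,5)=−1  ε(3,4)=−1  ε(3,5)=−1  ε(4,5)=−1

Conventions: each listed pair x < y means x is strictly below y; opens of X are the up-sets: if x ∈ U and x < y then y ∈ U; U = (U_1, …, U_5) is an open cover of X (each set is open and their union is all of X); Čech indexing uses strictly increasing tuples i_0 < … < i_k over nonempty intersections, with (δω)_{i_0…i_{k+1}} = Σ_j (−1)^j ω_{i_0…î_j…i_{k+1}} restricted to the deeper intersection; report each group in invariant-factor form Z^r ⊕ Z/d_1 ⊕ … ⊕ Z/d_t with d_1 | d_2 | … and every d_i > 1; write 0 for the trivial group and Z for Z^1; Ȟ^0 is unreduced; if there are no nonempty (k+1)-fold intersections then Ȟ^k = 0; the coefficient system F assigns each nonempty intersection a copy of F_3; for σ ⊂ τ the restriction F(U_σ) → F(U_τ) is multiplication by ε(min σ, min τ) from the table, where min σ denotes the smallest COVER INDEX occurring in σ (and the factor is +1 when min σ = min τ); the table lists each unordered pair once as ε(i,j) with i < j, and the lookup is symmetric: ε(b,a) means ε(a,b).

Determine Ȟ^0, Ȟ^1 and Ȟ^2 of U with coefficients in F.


Ȟ^0 ≅ 0; Ȟ^1 ≅ Z/3; Ȟ^2 ≅ 0

nerve simplices:
  U12={p6,p7} U13={p3} U14={p1} U15={p9} U23={p2,p8} U45={p5}
C dims 5,6; δ0: rk_F3 5
degree 0: 5−5−0 = 0 → Ȟ^0 ≅ 0
degree 1: 6−0−5 = 1 → Ȟ^1 ≅ Z/3
degree 2: 0−0−0 = 0 → Ȟ^2 ≅ 0


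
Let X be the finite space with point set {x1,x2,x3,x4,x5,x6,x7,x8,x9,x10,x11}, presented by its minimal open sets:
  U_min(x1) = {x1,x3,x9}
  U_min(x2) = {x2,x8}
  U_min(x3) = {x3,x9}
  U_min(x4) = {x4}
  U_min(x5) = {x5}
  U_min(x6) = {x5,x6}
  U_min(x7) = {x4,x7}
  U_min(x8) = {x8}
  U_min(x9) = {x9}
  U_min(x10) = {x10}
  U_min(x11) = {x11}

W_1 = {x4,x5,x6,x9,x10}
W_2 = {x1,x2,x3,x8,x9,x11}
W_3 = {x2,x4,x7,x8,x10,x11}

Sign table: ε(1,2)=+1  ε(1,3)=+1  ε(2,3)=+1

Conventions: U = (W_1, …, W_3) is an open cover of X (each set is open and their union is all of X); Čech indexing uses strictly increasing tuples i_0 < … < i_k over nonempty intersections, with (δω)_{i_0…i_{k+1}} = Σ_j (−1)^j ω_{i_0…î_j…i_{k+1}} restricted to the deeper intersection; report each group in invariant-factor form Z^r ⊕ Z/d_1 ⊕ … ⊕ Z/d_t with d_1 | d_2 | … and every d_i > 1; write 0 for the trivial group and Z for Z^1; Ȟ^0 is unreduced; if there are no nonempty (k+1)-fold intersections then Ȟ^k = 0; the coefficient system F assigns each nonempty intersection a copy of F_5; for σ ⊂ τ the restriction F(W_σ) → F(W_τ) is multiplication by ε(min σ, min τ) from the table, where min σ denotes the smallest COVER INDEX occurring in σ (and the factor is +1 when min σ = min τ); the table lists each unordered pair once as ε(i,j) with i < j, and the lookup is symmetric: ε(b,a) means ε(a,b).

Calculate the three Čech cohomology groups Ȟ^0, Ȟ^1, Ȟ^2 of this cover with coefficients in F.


nonempty intersections:
  W12={x9} W13={x4,x10} W23={x2,x8,x11}
C dims 3,3; δ0: rk_F5 2
Ȟ^0: (3−2)−0=1 ⇒ Z/5
Ȟ^1: (3−0)−2=1 ⇒ Z/5
Ȟ^2: (0−0)−0=0 ⇒ 0

Ȟ^0(U;F) ≅ Z/5, Ȟ^1(U;F) ≅ Z/5, Ȟ^2(U;F) ≅ 0


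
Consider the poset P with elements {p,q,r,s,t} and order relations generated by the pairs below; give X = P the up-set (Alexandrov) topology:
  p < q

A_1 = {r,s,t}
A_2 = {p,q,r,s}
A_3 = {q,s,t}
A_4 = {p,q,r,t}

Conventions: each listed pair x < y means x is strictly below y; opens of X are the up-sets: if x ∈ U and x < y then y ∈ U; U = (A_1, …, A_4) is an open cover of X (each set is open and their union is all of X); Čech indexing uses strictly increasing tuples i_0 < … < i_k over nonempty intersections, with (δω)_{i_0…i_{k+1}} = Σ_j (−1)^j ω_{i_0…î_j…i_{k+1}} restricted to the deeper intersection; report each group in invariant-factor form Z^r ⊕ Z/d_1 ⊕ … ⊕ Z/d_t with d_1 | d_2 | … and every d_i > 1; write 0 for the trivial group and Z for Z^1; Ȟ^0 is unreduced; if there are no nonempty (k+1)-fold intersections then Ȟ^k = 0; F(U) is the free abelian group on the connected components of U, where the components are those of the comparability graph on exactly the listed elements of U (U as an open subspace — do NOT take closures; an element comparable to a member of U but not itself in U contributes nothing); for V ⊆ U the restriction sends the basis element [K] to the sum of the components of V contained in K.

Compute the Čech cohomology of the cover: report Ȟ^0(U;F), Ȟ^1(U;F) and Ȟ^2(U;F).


Ȟ^0 = Z^4, Ȟ^1 = 0 and Ȟ^2 = 0

cover nerve:
  A12={r,s} A13={s,t} A14={r,t} A23={q,s} A24={p,q,r} A34={q,t}
  A123={s} A124={r} A134={t} A234={q}
components per intersection:
  A1: {r} {s} {t}
  A2: {p,q} {r} {s}
  A3: {q} {s} {t}
  A4: {p,q} {r} {t}
  A12: {r} {s}
  A13: {s} {t}
  A14: {r} {t}
  A23: {q} {s}
  A24: {p,q} {r}
  A34: {q} {t}
  A123: {s}
  A124: {r}
  A134: {t}
  A234: {q}
C dims 12,12,4; δ0: rk 8, SNF 1^8; δ1: rk 4, SNF 1^4
Ȟ^0: (12−8)−0=4 ⇒ Z^4
Ȟ^1: (12−4)−8=0 ⇒ 0
Ȟ^2: (4−0)−4=0 ⇒ 0


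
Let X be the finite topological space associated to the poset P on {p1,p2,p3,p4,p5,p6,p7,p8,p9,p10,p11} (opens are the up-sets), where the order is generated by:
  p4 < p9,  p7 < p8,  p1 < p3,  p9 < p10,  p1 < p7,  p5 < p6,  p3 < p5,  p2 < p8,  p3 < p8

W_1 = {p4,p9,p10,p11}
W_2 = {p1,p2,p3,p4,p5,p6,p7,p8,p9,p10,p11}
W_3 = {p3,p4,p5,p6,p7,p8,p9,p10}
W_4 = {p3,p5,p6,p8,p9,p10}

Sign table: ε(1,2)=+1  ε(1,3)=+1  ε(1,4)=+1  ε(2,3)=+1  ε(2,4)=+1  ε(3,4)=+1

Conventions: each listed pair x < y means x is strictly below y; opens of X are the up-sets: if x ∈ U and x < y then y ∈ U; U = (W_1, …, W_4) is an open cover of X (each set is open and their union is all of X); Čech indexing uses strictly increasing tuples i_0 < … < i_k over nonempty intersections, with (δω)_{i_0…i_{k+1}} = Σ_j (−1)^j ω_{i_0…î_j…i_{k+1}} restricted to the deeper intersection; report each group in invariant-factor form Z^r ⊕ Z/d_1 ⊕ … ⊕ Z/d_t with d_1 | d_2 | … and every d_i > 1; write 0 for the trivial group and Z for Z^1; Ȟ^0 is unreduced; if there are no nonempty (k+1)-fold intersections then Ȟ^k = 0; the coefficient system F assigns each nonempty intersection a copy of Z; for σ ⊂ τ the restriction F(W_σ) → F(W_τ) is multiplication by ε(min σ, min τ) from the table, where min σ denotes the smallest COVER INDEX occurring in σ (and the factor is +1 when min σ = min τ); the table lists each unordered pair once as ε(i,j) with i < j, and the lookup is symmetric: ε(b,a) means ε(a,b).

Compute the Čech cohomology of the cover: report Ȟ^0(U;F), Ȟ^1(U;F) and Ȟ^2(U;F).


Ȟ^0 ≅ Z, Ȟ^1 ≅ 0, Ȟ^2 ≅ 0

nonempty intersections:
  W12={p4,p9,p10,p11} W13={p4,p9,p10} W14={p9,p10} W23={p3,p4,p5,p6,p7,p8,p9,p10} W24={p3,p5,p6,p8,p9,p10} W34={p3,p5,p6,p8,p9,p10}
  W123={p4,p9,p10} W124={p9,p10} W134={p9,p10} W234={p3,p5,p6,p8,p9,p10}
  W1234={p9,p10}
C dims 4,6,4,1; δ0: rk 3, SNF 1^3; δ1: rk 3, SNF 1^3; δ2: rk 1, SNF 1^1
Ȟ^0: (4−3)−0=1 ⇒ Z
Ȟ^1: (6−3)−3=0 ⇒ 0
Ȟ^2: (4−1)−3=0 ⇒ 0


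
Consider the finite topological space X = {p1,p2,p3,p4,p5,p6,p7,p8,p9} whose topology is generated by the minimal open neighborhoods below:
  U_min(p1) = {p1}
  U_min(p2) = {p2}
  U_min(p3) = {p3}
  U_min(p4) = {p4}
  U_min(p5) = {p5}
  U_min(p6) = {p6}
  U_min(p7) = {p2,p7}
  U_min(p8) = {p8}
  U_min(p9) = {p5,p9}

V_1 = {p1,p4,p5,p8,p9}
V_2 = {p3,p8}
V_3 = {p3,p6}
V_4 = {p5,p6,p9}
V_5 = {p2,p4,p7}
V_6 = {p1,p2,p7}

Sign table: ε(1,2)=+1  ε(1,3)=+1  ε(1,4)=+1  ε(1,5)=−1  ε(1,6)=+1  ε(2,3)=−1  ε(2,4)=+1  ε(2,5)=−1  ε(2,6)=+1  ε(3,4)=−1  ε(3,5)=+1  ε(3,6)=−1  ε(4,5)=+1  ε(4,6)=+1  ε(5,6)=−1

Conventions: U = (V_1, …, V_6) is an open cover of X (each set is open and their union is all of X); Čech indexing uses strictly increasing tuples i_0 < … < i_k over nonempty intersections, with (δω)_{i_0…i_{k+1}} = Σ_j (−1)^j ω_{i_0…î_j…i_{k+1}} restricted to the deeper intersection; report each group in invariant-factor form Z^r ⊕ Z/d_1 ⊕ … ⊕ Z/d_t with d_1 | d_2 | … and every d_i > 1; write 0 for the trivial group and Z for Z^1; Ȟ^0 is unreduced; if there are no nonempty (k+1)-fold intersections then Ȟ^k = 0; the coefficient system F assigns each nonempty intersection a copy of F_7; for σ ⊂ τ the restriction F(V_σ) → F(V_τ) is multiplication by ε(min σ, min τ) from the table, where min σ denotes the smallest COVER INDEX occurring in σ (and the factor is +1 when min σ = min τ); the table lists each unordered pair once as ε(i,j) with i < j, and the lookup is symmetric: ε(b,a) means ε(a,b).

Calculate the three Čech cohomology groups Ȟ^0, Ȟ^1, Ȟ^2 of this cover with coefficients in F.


nonempty intersections:
  V12={p8} V14={p5,p9} V15={p4} V16={p1} V23={p3} V34={p6} V56={p2,p7}
C dims 6,7; δ0: rk_F7 5
Ȟ^0: (6−5)−0=1 ⇒ Z/7
Ȟ^1: (7−0)−5=2 ⇒ Z/7 ⊕ Z/7
Ȟ^2: (0−0)−0=0 ⇒ 0

Ȟ^0 ≅ Z/7, Ȟ^1 ≅ Z/7 ⊕ Z/7 and Ȟ^2 ≅ 0


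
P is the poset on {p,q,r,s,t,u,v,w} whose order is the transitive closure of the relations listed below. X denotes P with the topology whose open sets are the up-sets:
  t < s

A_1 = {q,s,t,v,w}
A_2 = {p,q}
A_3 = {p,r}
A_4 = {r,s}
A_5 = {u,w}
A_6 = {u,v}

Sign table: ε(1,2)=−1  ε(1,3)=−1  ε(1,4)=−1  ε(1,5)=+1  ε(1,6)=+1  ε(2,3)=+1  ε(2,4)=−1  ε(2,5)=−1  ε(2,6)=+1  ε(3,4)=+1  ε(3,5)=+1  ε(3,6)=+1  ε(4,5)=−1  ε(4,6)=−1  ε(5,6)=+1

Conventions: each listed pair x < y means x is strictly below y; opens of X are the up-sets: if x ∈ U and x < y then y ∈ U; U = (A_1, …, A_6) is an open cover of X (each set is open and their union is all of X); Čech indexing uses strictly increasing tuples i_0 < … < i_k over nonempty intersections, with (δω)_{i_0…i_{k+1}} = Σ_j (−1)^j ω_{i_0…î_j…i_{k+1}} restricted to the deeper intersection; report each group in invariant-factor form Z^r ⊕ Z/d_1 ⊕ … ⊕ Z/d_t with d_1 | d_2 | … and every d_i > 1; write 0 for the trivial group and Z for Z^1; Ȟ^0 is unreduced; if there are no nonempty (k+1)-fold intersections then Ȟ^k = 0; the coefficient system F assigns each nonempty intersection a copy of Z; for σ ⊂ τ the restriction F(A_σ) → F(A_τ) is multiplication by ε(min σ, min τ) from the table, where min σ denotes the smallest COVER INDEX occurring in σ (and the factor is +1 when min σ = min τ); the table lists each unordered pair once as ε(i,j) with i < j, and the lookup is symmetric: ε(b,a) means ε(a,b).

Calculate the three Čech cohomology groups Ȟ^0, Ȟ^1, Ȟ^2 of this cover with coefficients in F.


Ȟ^0 = Z, Ȟ^1 = Z^2 and Ȟ^2 = 0

nonempty intersections:
  A12={q} A14={s} A15={w} A16={v} A23={p} A34={r} A56={u}
C dims 6,7; δ0: rk 5, SNF 1^5
Ȟ^0: (6−5)−0=1 ⇒ Z
Ȟ^1: (7−0)−5=2 ⇒ Z^2
Ȟ^2: (0−0)−0=0 ⇒ 0


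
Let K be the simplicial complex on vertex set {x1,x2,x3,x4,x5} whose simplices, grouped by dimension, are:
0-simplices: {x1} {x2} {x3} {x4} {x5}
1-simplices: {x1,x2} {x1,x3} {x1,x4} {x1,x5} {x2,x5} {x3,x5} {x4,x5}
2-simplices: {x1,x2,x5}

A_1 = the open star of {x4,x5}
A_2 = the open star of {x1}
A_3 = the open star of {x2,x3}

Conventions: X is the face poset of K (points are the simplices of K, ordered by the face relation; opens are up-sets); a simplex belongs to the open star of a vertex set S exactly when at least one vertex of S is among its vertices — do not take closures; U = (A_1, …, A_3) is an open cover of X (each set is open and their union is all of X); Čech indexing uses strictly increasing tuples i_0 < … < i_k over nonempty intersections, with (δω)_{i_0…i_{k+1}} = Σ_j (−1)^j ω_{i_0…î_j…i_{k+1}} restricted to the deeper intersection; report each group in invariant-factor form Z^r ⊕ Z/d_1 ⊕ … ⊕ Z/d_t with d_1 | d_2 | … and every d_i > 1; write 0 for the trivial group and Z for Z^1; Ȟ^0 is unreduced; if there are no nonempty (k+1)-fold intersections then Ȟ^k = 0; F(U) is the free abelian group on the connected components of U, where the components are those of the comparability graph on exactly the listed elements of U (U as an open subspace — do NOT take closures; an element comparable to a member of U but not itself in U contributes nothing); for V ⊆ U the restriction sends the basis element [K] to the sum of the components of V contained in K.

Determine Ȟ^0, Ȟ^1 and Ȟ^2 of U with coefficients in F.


Ȟ^0 ≅ Z, Ȟ^1 ≅ Z^2, Ȟ^2 ≅ 0

cover nerve:
  A1={{x4},{x5},{x1,x4},{x1,x5},{x2,x5},{x3,x5},{x4,x5},{x1,x2,x5}} A2={{x1},{x1,x2},{x1,x3},{x1,x4},{x1,x5},{x1,x2,x5}} A3={{x2},{x3},{x1,x2},{x1,x3},{x2,x5},{x3,x5},{x1,x2,x5}}
  A12={{x1,x4},{x1,x5},{x1,x2,x5}} A13={{x2,x5},{x3,x5},{x1,x2,x5}} A23={{x1,x2},{x1,x3},{x1,x2,x5}}
  A123={{x1,x2,x5}}
components per intersection:
  A1: {{x4},{x5},{x1,x4},{x1,x5},{x2,x5},{x3,x5},{x4,x5},{x1,x2,x5}}
  A2: {{x1},{x1,x2},{x1,x3},{x1,x4},{x1,x5},{x1,x2,x5}}
  A3: {{x2},{x1,x2},{x2,x5},{x1,x2,x5}} {{x3},{x1,x3},{x3,x5}}
  A12: {{x1,x4}} {{x1,x5},{x1,x2,x5}}
  A13: {{x2,x5},{x1,x2,x5}} {{x3,x5}}
  A23: {{x1,x2},{x1,x2,x5}} {{x1,x3}}
  A123: {{x1,x2,x5}}
C dims 4,6,1; δ0: rk 3, SNF 1^3; δ1: rk 1, SNF 1^1
Ȟ^0: (4−3)−0=1 ⇒ Z
Ȟ^1: (6−1)−3=2 ⇒ Z^2
Ȟ^2: (1−0)−1=0 ⇒ 0


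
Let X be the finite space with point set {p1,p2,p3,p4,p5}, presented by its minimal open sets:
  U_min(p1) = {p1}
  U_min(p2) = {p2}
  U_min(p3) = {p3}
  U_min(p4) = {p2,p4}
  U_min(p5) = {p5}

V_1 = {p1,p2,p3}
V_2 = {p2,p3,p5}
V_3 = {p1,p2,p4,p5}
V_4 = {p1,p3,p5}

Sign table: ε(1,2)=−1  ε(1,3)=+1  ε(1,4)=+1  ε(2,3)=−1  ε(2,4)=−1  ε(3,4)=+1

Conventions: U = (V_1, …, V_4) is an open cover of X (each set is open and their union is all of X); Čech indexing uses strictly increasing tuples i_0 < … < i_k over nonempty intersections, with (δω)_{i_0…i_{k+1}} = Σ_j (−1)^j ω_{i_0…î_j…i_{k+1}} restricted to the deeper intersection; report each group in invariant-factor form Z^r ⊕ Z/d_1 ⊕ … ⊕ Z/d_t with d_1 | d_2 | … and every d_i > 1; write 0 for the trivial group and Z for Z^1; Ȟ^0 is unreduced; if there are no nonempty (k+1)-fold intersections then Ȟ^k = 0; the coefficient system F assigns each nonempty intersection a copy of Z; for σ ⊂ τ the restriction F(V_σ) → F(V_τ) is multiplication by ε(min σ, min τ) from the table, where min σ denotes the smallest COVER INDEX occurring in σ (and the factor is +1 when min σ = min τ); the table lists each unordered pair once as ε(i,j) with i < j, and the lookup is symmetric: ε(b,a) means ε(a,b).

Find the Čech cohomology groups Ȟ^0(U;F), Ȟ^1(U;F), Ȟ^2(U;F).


Ȟ^0 = Z, Ȟ^1 = 0, Ȟ^2 = Z

nerve simplices:
  V12={p2,p3} V13={p1,p2} V14={p1,p3} V23={p2,p5} V24={p3,p5} V34={p1,p5}
  V123={p2} V124={p3} V134={p1} V234={p5}
C dims 4,6,4; δ0: rk 3, SNF 1^3; δ1: rk 3, SNF 1^3
degree 0: 4−3−0 = 1 → Ȟ^0 ≅ Z
degree 1: 6−3−3 = 0 → Ȟ^1 ≅ 0
degree 2: 4−0−3 = 1 → Ȟ^2 ≅ Z
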